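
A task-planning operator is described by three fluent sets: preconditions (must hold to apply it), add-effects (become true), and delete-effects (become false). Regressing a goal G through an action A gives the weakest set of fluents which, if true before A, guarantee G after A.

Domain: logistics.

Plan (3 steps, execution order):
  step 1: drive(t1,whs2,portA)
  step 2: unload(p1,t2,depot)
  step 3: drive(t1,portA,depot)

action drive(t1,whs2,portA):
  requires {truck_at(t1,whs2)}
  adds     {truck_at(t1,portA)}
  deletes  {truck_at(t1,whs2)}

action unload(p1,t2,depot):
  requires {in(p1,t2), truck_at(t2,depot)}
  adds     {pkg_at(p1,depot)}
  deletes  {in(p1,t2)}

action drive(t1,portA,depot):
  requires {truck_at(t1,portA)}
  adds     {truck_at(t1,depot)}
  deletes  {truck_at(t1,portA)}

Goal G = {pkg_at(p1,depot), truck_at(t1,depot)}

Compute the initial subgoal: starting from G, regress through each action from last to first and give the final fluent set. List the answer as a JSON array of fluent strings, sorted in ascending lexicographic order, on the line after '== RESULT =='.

Work backward from the goal:
  through step 3 (drive(t1,portA,depot)): drop {truck_at(t1,depot)}, keep {pkg_at(p1,depot)}, require {truck_at(t1,portA)}
    → {pkg_at(p1,depot), truck_at(t1,portA)}
  through step 2 (unload(p1,t2,depot)): drop {pkg_at(p1,depot)}, keep {truck_at(t1,portA)}, require {in(p1,t2), truck_at(t2,depot)}
    → {in(p1,t2), truck_at(t1,portA), truck_at(t2,depot)}
  through step 1 (drive(t1,whs2,portA)): drop {truck_at(t1,portA)}, keep {in(p1,t2), truck_at(t2,depot)}, require {truck_at(t1,whs2)}
    → {in(p1,t2), truck_at(t1,whs2), truck_at(t2,depot)}

== RESULT ==
["in(p1,t2)", "truck_at(t1,whs2)", "truck_at(t2,depot)"]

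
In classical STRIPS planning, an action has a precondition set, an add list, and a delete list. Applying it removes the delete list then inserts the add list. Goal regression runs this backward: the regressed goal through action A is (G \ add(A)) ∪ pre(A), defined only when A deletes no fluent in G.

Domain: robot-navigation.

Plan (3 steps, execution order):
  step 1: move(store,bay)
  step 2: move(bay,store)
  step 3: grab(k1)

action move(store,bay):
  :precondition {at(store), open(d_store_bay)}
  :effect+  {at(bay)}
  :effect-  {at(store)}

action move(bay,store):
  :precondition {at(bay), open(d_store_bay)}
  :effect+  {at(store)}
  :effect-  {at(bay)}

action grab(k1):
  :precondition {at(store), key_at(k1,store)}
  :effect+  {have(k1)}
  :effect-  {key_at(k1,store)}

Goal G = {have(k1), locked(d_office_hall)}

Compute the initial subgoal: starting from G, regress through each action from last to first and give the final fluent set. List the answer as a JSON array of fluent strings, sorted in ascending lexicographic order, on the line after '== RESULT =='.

Work backward from the goal:
  through step 3 (grab(k1)): drop {have(k1)}, keep {locked(d_office_hall)}, require {at(store), key_at(k1,store)}
    → {at(store), key_at(k1,store), locked(d_office_hall)}
  through step 2 (move(bay,store)): drop {at(store)}, keep {key_at(k1,store), locked(d_office_hall)}, require {at(bay), open(d_store_bay)}
    → {at(bay), key_at(k1,store), locked(d_office_hall), open(d_store_bay)}
  through step 1 (move(store,bay)): drop {at(bay)}, keep {key_at(k1,store), locked(d_office_hall), open(d_store_bay)}, require {at(store), open(d_store_bay)}
    → {at(store), key_at(k1,store), locked(d_office_hall), open(d_store_bay)}

== RESULT ==
["at(store)", "key_at(k1,store)", "locked(d_office_hall)", "open(d_store_bay)"]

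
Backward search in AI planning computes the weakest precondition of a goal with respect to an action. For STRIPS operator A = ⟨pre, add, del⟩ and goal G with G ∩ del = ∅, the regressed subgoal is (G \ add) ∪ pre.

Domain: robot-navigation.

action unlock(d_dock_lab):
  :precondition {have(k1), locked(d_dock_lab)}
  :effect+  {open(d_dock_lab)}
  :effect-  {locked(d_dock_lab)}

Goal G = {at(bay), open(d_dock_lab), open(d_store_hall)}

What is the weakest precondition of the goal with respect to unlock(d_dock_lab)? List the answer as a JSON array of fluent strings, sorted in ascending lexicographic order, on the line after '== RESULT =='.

Regress:
  G ∩ del = {}  (empty — regression defined)
  G \ add = {at(bay), open(d_dock_lab), open(d_store_hall)} \ {open(d_dock_lab)} = {at(bay), open(d_store_hall)}
  ∪ pre   = {at(bay), open(d_store_hall)} ∪ {have(k1), locked(d_dock_lab)}
          = {at(bay), have(k1), locked(d_dock_lab), open(d_store_hall)}

== RESULT ==
["at(bay)", "have(k1)", "locked(d_dock_lab)", "open(d_store_hall)"]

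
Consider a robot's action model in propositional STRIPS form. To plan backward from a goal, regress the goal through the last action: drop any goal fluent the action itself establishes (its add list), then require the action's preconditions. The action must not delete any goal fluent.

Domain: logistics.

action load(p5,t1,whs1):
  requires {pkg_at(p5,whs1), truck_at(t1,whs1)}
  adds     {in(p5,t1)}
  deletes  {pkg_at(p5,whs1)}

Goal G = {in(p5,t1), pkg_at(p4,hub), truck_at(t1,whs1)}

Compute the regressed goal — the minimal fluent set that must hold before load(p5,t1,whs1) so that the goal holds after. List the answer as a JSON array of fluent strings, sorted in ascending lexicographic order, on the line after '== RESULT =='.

Compute (G \ add) ∪ pre:
  G ∩ del = {}  (empty — regression defined)
  G \ add = {in(p5,t1), pkg_at(p4,hub), truck_at(t1,whs1)} \ {in(p5,t1)} = {pkg_at(p4,hub), truck_at(t1,whs1)}
  ∪ pre   = {pkg_at(p4,hub), truck_at(t1,whs1)} ∪ {pkg_at(p5,whs1), truck_at(t1,whs1)}
          = {pkg_at(p4,hub), pkg_at(p5,whs1), truck_at(t1,whs1)}

== RESULT ==
["pkg_at(p4,hub)", "pkg_at(p5,whs1)", "truck_at(t1,whs1)"]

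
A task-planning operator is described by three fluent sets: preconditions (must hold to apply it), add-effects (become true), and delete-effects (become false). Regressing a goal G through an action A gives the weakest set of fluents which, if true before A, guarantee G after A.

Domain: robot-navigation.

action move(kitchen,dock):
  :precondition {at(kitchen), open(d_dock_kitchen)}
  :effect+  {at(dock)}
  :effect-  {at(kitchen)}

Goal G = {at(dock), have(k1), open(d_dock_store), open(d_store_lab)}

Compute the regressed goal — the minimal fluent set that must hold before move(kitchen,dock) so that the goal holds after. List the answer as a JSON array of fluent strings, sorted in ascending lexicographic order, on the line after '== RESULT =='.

Regress:
  G ∩ del = {}  (empty — regression defined)
  G \ add = {at(dock), have(k1), open(d_dock_store), open(d_store_lab)} \ {at(dock)} = {have(k1), open(d_dock_store), open(d_store_lab)}
  ∪ pre   = {have(k1), open(d_dock_store), open(d_store_lab)} ∪ {at(kitchen), open(d_dock_kitchen)}
          = {at(kitchen), have(k1), open(d_dock_kitchen), open(d_dock_store), open(d_store_lab)}

== RESULT ==
["at(kitchen)", "have(k1)", "open(d_dock_kitchen)", "open(d_dock_store)", "open(d_store_lab)"]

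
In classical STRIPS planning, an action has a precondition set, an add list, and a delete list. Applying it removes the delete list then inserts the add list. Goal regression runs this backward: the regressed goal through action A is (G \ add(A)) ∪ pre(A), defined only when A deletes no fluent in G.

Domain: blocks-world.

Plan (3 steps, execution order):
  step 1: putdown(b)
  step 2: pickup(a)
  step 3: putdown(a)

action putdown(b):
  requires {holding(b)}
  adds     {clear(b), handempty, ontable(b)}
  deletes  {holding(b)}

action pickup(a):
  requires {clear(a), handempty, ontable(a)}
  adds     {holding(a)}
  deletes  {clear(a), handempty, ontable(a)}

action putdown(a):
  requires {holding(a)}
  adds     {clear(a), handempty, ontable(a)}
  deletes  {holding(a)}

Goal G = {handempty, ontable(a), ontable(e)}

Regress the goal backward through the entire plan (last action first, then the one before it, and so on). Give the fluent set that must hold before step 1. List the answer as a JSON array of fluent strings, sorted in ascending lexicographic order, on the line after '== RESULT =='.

Work backward from the goal:
  through step 3 (putdown(a)): drop {handempty, ontable(a)}, keep {ontable(e)}, require {holding(a)}
    → {holding(a), ontable(e)}
  through step 2 (pickup(a)): drop {holding(a)}, keep {ontable(e)}, require {clear(a), handempty, ontable(a)}
    → {clear(a), handempty, ontable(a), ontable(e)}
  through step 1 (putdown(b)): drop {handempty}, keep {clear(a), ontable(a), ontable(e)}, require {holding(b)}
    → {clear(a), holding(b), ontable(a), ontable(e)}

== RESULT ==
["clear(a)", "holding(b)", "ontable(a)", "ontable(e)"]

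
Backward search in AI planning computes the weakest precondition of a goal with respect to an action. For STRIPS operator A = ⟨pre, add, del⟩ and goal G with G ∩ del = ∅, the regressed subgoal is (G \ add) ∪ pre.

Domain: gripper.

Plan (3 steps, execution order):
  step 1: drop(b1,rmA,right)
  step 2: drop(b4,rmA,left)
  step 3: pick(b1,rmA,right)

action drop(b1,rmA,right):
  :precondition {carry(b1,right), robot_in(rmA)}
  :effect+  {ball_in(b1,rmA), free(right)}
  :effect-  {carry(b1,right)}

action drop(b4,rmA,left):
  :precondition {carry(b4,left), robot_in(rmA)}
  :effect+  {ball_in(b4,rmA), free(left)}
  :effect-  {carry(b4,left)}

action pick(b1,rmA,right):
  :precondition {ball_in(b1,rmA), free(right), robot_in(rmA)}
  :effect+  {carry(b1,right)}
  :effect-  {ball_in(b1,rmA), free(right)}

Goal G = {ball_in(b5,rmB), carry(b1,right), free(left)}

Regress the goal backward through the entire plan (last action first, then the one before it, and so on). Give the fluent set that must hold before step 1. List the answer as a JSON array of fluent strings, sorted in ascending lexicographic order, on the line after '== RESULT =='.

Regress step by step:
  through step 3 (pick(b1,rmA,right)): drop {carry(b1,right)}, keep {ball_in(b5,rmB), free(left)}, require {ball_in(b1,rmA), free(right), robot_in(rmA)}
    → {ball_in(b1,rmA), ball_in(b5,rmB), free(left), free(right), robot_in(rmA)}
  through step 2 (drop(b4,rmA,left)): drop {free(left)}, keep {ball_in(b1,rmA), ball_in(b5,rmB), free(right), robot_in(rmA)}, require {carry(b4,left), robot_in(rmA)}
    → {ball_in(b1,rmA), ball_in(b5,rmB), carry(b4,left), free(right), robot_in(rmA)}
  through step 1 (drop(b1,rmA,right)): drop {ball_in(b1,rmA), free(right)}, keep {ball_in(b5,rmB), carry(b4,left), robot_in(rmA)}, require {carry(b1,right), robot_in(rmA)}
    → {ball_in(b5,rmB), carry(b1,right), carry(b4,left), robot_in(rmA)}

== RESULT ==
["ball_in(b5,rmB)", "carry(b1,right)", "carry(b4,left)", "robot_in(rmA)"]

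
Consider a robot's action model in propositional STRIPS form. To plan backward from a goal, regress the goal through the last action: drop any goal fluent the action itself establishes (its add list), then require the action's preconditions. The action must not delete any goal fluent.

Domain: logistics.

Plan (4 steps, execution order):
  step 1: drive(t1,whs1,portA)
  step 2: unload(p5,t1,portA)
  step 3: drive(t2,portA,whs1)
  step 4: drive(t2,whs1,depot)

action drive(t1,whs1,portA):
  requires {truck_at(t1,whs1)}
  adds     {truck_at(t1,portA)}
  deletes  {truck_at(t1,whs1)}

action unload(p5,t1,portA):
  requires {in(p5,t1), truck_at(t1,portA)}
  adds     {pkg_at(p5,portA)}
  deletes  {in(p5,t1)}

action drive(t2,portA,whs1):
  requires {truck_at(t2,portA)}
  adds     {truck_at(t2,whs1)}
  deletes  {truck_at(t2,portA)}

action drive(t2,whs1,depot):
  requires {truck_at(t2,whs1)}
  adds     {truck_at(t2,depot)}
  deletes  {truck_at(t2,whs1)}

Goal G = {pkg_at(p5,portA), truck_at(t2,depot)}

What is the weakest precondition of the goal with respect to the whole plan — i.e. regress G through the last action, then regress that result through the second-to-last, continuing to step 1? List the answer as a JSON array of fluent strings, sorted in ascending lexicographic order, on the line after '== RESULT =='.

Work backward from the goal:
  through step 4 (drive(t2,whs1,depot)): drop {truck_at(t2,depot)}, keep {pkg_at(p5,portA)}, require {truck_at(t2,whs1)}
    → {pkg_at(p5,portA), truck_at(t2,whs1)}
  through step 3 (drive(t2,portA,whs1)): drop {truck_at(t2,whs1)}, keep {pkg_at(p5,portA)}, require {truck_at(t2,portA)}
    → {pkg_at(p5,portA), truck_at(t2,portA)}
  through step 2 (unload(p5,t1,portA)): drop {pkg_at(p5,portA)}, keep {truck_at(t2,portA)}, require {in(p5,t1), truck_at(t1,portA)}
    → {in(p5,t1), truck_at(t1,portA), truck_at(t2,portA)}
  through step 1 (drive(t1,whs1,portA)): drop {truck_at(t1,portA)}, keep {in(p5,t1), truck_at(t2,portA)}, require {truck_at(t1,whs1)}
    → {in(p5,t1), truck_at(t1,whs1), truck_at(t2,portA)}

== RESULT ==
["in(p5,t1)", "truck_at(t1,whs1)", "truck_at(t2,portA)"]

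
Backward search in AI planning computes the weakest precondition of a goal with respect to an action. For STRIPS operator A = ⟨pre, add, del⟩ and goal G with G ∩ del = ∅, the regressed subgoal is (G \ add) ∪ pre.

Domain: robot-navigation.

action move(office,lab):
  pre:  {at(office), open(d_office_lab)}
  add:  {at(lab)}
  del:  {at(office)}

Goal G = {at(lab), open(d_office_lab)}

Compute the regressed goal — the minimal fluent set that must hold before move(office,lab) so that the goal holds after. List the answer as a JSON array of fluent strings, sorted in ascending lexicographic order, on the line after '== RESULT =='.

Compute (G \ add) ∪ pre:
  G ∩ del = {}  (empty — regression defined)
  G \ add = {at(lab), open(d_office_lab)} \ {at(lab)} = {open(d_office_lab)}
  ∪ pre   = {open(d_office_lab)} ∪ {at(office), open(d_office_lab)}
          = {at(office), open(d_office_lab)}

== RESULT ==
["at(office)", "open(d_office_lab)"]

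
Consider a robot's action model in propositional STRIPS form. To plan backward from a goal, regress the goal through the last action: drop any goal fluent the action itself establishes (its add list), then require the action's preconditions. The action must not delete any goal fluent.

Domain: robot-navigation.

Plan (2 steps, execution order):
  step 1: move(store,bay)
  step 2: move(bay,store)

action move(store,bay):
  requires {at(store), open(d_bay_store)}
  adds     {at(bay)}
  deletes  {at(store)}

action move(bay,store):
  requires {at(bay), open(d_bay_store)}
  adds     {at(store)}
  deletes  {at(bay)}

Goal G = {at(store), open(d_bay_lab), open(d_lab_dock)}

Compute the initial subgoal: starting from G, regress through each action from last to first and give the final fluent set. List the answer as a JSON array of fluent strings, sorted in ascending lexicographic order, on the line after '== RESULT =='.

Work backward from the goal:
  through step 2 (move(bay,store)): drop {at(store)}, keep {open(d_bay_lab), open(d_lab_dock)}, require {at(bay), open(d_bay_store)}
    → {at(bay), open(d_bay_lab), open(d_bay_store), open(d_lab_dock)}
  through step 1 (move(store,bay)): drop {at(bay)}, keep {open(d_bay_lab), open(d_bay_store), open(d_lab_dock)}, require {at(store), open(d_bay_store)}
    → {at(store), open(d_bay_lab), open(d_bay_store), open(d_lab_dock)}

== RESULT ==
["at(store)", "open(d_bay_lab)", "open(d_bay_store)", "open(d_lab_dock)"]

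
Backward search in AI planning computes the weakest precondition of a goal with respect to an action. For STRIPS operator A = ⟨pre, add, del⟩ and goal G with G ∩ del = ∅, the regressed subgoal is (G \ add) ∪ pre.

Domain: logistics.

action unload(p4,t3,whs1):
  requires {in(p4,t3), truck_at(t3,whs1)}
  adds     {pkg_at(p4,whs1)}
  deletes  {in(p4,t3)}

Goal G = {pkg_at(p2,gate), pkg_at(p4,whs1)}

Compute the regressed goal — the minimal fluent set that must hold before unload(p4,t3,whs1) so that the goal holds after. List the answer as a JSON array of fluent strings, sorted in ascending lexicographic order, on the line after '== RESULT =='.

Regress:
  G ∩ del = {}  (empty — regression defined)
  G \ add = {pkg_at(p2,gate), pkg_at(p4,whs1)} \ {pkg_at(p4,whs1)} = {pkg_at(p2,gate)}
  ∪ pre   = {pkg_at(p2,gate)} ∪ {in(p4,t3), truck_at(t3,whs1)}
          = {in(p4,t3), pkg_at(p2,gate), truck_at(t3,whs1)}

== RESULT ==
["in(p4,t3)", "pkg_at(p2,gate)", "truck_at(t3,whs1)"]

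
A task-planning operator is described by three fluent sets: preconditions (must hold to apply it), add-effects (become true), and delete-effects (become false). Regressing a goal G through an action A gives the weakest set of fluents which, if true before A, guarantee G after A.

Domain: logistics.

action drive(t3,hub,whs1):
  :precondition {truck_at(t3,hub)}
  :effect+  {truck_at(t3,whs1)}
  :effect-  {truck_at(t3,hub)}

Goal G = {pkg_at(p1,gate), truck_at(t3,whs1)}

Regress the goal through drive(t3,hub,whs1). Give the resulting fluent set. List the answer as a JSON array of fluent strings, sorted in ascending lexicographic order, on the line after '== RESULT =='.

Regress:
  G ∩ del = {}  (empty — regression defined)
  G \ add = {pkg_at(p1,gate), truck_at(t3,whs1)} \ {truck_at(t3,whs1)} = {pkg_at(p1,gate)}
  ∪ pre   = {pkg_at(p1,gate)} ∪ {truck_at(t3,hub)}
          = {pkg_at(p1,gate), truck_at(t3,hub)}

== RESULT ==
["pkg_at(p1,gate)", "truck_at(t3,hub)"]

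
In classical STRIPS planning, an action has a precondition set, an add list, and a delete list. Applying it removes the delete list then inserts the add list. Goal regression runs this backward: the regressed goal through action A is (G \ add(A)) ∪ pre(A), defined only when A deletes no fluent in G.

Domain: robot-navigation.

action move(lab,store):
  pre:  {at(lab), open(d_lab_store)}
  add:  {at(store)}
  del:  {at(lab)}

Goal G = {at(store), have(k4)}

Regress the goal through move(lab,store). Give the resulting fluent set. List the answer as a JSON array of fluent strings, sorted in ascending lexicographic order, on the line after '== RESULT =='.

Compute (G \ add) ∪ pre:
  G ∩ del = {}  (empty — regression defined)
  G \ add = {at(store), have(k4)} \ {at(store)} = {have(k4)}
  ∪ pre   = {have(k4)} ∪ {at(lab), open(d_lab_store)}
          = {at(lab), have(k4), open(d_lab_store)}

== RESULT ==
["at(lab)", "have(k4)", "open(d_lab_store)"]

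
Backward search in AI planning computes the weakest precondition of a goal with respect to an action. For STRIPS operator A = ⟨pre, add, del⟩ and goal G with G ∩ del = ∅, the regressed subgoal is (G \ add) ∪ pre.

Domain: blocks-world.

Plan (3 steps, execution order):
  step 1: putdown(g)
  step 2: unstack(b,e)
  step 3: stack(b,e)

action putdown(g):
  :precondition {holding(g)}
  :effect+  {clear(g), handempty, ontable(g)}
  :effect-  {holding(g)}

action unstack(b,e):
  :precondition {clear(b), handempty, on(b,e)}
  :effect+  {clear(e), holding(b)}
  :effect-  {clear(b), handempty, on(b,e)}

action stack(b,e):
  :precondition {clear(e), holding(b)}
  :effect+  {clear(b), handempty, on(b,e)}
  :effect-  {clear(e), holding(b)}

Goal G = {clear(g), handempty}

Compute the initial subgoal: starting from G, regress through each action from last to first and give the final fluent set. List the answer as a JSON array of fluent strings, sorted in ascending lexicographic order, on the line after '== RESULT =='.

Work backward from the goal:
  through step 3 (stack(b,e)): drop {handempty}, keep {clear(g)}, require {clear(e), holding(b)}
    → {clear(e), clear(g), holding(b)}
  through step 2 (unstack(b,e)): drop {clear(e), holding(b)}, keep {clear(g)}, require {clear(b), handempty, on(b,e)}
    → {clear(b), clear(g), handempty, on(b,e)}
  through step 1 (putdown(g)): drop {clear(g), handempty}, keep {clear(b), on(b,e)}, require {holding(g)}
    → {clear(b), holding(g), on(b,e)}

== RESULT ==
["clear(b)", "holding(g)", "on(b,e)"]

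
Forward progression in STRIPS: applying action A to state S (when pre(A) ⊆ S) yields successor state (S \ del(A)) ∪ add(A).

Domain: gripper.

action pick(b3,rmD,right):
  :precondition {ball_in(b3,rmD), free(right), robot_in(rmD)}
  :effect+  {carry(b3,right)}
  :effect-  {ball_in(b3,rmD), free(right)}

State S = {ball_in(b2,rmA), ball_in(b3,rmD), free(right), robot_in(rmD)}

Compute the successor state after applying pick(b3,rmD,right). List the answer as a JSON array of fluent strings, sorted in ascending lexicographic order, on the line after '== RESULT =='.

Compute (S \ del) ∪ add:
  pre ⊆ S: {ball_in(b3,rmD), free(right), robot_in(rmD)} ⊆ S  — applicable
  S \ del = {ball_in(b2,rmA), robot_in(rmD)}
  ∪ add   = {ball_in(b2,rmA), carry(b3,right), robot_in(rmD)}

== RESULT ==
["ball_in(b2,rmA)", "carry(b3,right)", "robot_in(rmD)"]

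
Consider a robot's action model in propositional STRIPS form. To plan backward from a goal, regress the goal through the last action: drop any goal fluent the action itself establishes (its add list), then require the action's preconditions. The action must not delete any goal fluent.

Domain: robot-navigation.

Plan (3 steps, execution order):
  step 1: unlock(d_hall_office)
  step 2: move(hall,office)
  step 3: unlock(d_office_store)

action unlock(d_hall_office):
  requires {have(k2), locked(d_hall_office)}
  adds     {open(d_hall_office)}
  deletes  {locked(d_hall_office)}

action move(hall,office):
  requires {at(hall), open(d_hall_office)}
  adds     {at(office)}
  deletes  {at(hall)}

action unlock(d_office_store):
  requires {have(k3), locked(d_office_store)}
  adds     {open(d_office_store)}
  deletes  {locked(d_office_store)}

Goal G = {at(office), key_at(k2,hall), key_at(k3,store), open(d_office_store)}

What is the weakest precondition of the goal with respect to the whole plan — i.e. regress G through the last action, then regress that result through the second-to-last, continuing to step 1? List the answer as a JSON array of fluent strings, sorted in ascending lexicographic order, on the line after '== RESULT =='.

Regress step by step:
  through step 3 (unlock(d_office_store)): drop {open(d_office_store)}, keep {at(office), key_at(k2,hall), key_at(k3,store)}, require {have(k3), locked(d_office_store)}
    → {at(office), have(k3), key_at(k2,hall), key_at(k3,store), locked(d_office_store)}
  through step 2 (move(hall,office)): drop {at(office)}, keep {have(k3), key_at(k2,hall), key_at(k3,store), locked(d_office_store)}, require {at(hall), open(d_hall_office)}
    → {at(hall), have(k3), key_at(k2,hall), key_at(k3,store), locked(d_office_store), open(d_hall_office)}
  through step 1 (unlock(d_hall_office)): drop {open(d_hall_office)}, keep {at(hall), have(k3), key_at(k2,hall), key_at(k3,store), locked(d_office_store)}, require {have(k2), locked(d_hall_office)}
    → {at(hall), have(k2), have(k3), key_at(k2,hall), key_at(k3,store), locked(d_hall_office), locked(d_office_store)}

== RESULT ==
["at(hall)", "have(k2)", "have(k3)", "key_at(k2,hall)", "key_at(k3,store)", "locked(d_hall_office)", "locked(d_office_store)"]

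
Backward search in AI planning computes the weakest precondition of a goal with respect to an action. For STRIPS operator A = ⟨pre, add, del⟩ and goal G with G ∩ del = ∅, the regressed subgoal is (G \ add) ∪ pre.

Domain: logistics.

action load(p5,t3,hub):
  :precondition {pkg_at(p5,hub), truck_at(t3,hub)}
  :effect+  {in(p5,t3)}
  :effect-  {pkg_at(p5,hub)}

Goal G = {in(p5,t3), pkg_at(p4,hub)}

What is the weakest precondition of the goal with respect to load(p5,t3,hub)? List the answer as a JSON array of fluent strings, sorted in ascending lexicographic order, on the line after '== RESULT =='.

Regress:
  G ∩ del = {}  (empty — regression defined)
  G \ add = {in(p5,t3), pkg_at(p4,hub)} \ {in(p5,t3)} = {pkg_at(p4,hub)}
  ∪ pre   = {pkg_at(p4,hub)} ∪ {pkg_at(p5,hub), truck_at(t3,hub)}
          = {pkg_at(p4,hub), pkg_at(p5,hub), truck_at(t3,hub)}

== RESULT ==
["pkg_at(p4,hub)", "pkg_at(p5,hub)", "truck_at(t3,hub)"]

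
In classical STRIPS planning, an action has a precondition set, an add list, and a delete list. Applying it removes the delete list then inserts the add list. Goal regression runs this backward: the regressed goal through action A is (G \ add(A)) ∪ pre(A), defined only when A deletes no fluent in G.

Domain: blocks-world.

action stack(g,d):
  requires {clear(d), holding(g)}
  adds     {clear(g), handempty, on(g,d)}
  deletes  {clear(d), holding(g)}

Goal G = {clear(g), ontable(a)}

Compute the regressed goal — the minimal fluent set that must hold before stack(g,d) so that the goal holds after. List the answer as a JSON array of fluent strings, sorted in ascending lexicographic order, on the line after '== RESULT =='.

Regress:
  G ∩ del = {}  (empty — regression defined)
  G \ add = {clear(g), ontable(a)} \ {clear(g), handempty, on(g,d)} = {ontable(a)}
  ∪ pre   = {ontable(a)} ∪ {clear(d), holding(g)}
          = {clear(d), holding(g), ontable(a)}

== RESULT ==
["clear(d)", "holding(g)", "ontable(a)"]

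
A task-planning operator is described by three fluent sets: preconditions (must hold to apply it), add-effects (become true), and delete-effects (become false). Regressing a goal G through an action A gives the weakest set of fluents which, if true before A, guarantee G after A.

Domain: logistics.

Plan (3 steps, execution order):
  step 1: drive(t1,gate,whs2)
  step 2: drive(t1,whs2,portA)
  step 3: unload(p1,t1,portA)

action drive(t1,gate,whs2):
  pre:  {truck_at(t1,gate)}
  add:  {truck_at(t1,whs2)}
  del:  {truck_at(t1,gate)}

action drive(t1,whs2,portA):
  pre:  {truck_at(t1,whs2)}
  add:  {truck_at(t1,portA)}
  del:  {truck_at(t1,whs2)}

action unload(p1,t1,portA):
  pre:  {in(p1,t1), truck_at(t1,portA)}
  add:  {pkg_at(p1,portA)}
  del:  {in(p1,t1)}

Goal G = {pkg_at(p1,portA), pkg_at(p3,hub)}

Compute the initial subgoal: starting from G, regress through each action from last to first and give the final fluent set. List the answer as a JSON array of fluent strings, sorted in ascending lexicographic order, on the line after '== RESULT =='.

Regress step by step:
  through step 3 (unload(p1,t1,portA)): drop {pkg_at(p1,portA)}, keep {pkg_at(p3,hub)}, require {in(p1,t1), truck_at(t1,portA)}
    → {in(p1,t1), pkg_at(p3,hub), truck_at(t1,portA)}
  through step 2 (drive(t1,whs2,portA)): drop {truck_at(t1,portA)}, keep {in(p1,t1), pkg_at(p3,hub)}, require {truck_at(t1,whs2)}
    → {in(p1,t1), pkg_at(p3,hub), truck_at(t1,whs2)}
  through step 1 (drive(t1,gate,whs2)): drop {truck_at(t1,whs2)}, keep {in(p1,t1), pkg_at(p3,hub)}, require {truck_at(t1,gate)}
    → {in(p1,t1), pkg_at(p3,hub), truck_at(t1,gate)}

== RESULT ==
["in(p1,t1)", "pkg_at(p3,hub)", "truck_at(t1,gate)"]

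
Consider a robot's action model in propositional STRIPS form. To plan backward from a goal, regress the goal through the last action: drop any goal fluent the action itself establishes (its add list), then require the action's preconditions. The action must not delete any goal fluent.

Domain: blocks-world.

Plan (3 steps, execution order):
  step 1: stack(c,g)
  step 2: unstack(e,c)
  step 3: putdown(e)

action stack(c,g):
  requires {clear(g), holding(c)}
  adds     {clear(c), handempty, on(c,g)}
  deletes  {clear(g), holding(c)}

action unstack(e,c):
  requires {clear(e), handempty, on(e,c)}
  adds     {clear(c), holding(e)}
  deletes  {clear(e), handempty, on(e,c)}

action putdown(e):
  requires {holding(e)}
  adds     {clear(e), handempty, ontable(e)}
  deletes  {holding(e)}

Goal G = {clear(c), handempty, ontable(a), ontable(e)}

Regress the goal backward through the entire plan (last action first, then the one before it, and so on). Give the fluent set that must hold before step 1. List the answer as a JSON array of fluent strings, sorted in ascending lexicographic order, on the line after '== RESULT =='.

Work backward from the goal:
  through step 3 (putdown(e)): drop {handempty, ontable(e)}, keep {clear(c), ontable(a)}, require {holding(e)}
    → {clear(c), holding(e), ontable(a)}
  through step 2 (unstack(e,c)): drop {clear(c), holding(e)}, keep {ontable(a)}, require {clear(e), handempty, on(e,c)}
    → {clear(e), handempty, on(e,c), ontable(a)}
  through step 1 (stack(c,g)): drop {handempty}, keep {clear(e), on(e,c), ontable(a)}, require {clear(g), holding(c)}
    → {clear(e), clear(g), holding(c), on(e,c), ontable(a)}

== RESULT ==
["clear(e)", "clear(g)", "holding(c)", "on(e,c)", "ontable(a)"]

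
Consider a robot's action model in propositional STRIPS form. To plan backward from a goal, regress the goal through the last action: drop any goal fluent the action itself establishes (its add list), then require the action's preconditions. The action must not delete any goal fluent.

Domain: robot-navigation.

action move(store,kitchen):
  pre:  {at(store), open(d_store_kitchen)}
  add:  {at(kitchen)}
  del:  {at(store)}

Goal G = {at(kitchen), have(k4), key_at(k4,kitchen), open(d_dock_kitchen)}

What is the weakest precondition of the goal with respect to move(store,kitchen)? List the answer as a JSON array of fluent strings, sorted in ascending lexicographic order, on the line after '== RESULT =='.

Compute (G \ add) ∪ pre:
  G ∩ del = {}  (empty — regression defined)
  G \ add = {at(kitchen), have(k4), key_at(k4,kitchen), open(d_dock_kitchen)} \ {at(kitchen)} = {have(k4), key_at(k4,kitchen), open(d_dock_kitchen)}
  ∪ pre   = {have(k4), key_at(k4,kitchen), open(d_dock_kitchen)} ∪ {at(store), open(d_store_kitchen)}
          = {at(store), have(k4), key_at(k4,kitchen), open(d_dock_kitchen), open(d_store_kitchen)}

== RESULT ==
["at(store)", "have(k4)", "key_at(k4,kitchen)", "open(d_dock_kitchen)", "open(d_store_kitchen)"]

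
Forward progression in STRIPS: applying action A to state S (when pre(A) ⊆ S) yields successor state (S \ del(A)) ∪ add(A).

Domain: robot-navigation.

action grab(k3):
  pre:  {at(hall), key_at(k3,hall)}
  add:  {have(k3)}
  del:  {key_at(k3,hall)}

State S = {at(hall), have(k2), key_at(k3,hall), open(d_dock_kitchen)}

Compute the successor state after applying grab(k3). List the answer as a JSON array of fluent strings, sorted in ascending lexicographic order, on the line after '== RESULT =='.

Compute (S \ del) ∪ add:
  pre ⊆ S: {at(hall), key_at(k3,hall)} ⊆ S  — applicable
  S \ del = {at(hall), have(k2), open(d_dock_kitchen)}
  ∪ add   = {at(hall), have(k2), have(k3), open(d_dock_kitchen)}

== RESULT ==
["at(hall)", "have(k2)", "have(k3)", "open(d_dock_kitchen)"]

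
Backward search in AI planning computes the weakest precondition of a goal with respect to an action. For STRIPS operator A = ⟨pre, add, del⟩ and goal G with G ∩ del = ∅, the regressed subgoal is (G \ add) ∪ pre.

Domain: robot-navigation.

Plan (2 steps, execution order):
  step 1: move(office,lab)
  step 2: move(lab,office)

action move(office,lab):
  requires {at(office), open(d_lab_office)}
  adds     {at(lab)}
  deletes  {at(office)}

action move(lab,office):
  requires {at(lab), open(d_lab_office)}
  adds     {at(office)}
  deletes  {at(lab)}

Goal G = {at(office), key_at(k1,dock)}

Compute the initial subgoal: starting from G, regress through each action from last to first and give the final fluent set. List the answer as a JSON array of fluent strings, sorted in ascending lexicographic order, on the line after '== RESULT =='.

Regress step by step:
  through step 2 (move(lab,office)): drop {at(office)}, keep {key_at(k1,dock)}, require {at(lab), open(d_lab_office)}
    → {at(lab), key_at(k1,dock), open(d_lab_office)}
  through step 1 (move(office,lab)): drop {at(lab)}, keep {key_at(k1,dock), open(d_lab_office)}, require {at(office), open(d_lab_office)}
    → {at(office), key_at(k1,dock), open(d_lab_office)}

== RESULT ==
["at(office)", "key_at(k1,dock)", "open(d_lab_office)"]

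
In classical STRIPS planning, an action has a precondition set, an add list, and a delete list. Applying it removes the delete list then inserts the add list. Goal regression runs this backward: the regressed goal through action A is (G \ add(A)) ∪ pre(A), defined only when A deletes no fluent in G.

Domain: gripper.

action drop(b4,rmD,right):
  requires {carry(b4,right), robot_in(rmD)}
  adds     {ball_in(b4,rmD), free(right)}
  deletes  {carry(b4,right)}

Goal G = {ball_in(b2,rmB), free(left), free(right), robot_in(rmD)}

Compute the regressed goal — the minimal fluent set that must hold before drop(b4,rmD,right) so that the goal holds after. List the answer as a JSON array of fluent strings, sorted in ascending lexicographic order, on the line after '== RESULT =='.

Regress:
  G ∩ del = {}  (empty — regression defined)
  G \ add = {ball_in(b2,rmB), free(left), free(right), robot_in(rmD)} \ {ball_in(b4,rmD), free(right)} = {ball_in(b2,rmB), free(left), robot_in(rmD)}
  ∪ pre   = {ball_in(b2,rmB), free(left), robot_in(rmD)} ∪ {carry(b4,right), robot_in(rmD)}
          = {ball_in(b2,rmB), carry(b4,right), free(left), robot_in(rmD)}

== RESULT ==
["ball_in(b2,rmB)", "carry(b4,right)", "free(left)", "robot_in(rmD)"]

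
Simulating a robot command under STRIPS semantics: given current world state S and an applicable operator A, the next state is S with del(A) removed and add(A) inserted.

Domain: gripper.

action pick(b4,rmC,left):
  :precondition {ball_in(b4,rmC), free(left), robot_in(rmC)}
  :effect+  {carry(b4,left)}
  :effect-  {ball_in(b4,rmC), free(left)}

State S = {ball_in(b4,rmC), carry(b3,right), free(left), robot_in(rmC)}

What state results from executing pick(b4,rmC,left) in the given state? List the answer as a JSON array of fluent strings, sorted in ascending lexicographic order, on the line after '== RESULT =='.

Compute (S \ del) ∪ add:
  pre ⊆ S: {ball_in(b4,rmC), free(left), robot_in(rmC)} ⊆ S  — applicable
  S \ del = {carry(b3,right), robot_in(rmC)}
  ∪ add   = {carry(b3,right), carry(b4,left), robot_in(rmC)}

== RESULT ==
["carry(b3,right)", "carry(b4,left)", "robot_in(rmC)"]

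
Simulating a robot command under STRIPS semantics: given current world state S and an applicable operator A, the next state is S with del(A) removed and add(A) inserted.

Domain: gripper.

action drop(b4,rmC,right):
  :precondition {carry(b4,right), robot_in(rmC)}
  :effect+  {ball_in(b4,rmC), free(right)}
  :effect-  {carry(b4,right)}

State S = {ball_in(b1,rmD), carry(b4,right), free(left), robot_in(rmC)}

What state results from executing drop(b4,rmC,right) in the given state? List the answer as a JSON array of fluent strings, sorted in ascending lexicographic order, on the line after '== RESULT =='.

Progress:
  pre ⊆ S: {carry(b4,right), robot_in(rmC)} ⊆ S  — applicable
  S \ del = {ball_in(b1,rmD), free(left), robot_in(rmC)}
  ∪ add   = {ball_in(b1,rmD), ball_in(b4,rmC), free(left), free(right), robot_in(rmC)}

== RESULT ==
["ball_in(b1,rmD)", "ball_in(b4,rmC)", "free(left)", "free(right)", "robot_in(rmC)"]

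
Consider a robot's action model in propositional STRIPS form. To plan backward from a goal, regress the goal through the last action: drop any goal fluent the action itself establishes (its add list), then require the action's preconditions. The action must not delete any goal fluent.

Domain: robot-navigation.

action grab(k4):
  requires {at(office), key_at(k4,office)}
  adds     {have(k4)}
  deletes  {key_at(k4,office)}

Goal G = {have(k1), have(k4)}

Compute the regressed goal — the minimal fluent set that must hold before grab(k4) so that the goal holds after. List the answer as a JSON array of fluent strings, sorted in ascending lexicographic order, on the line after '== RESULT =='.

Regress:
  G ∩ del = {}  (empty — regression defined)
  G \ add = {have(k1), have(k4)} \ {have(k4)} = {have(k1)}
  ∪ pre   = {have(k1)} ∪ {at(office), key_at(k4,office)}
          = {at(office), have(k1), key_at(k4,office)}

== RESULT ==
["at(office)", "have(k1)", "key_at(k4,office)"]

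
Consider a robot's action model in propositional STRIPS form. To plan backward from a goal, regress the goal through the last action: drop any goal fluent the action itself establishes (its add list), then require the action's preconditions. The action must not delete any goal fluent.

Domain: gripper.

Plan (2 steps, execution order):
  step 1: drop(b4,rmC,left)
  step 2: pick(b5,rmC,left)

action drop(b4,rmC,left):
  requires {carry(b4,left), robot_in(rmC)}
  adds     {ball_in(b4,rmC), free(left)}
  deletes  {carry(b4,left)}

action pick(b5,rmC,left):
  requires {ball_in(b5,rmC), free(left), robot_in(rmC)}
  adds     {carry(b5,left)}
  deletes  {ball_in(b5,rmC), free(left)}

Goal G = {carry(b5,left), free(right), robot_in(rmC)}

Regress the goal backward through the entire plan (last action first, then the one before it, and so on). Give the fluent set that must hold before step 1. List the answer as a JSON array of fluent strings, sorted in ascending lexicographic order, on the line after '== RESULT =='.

Work backward from the goal:
  through step 2 (pick(b5,rmC,left)): drop {carry(b5,left)}, keep {free(right), robot_in(rmC)}, require {ball_in(b5,rmC), free(left), robot_in(rmC)}
    → {ball_in(b5,rmC), free(left), free(right), robot_in(rmC)}
  through step 1 (drop(b4,rmC,left)): drop {free(left)}, keep {ball_in(b5,rmC), free(right), robot_in(rmC)}, require {carry(b4,left), robot_in(rmC)}
    → {ball_in(b5,rmC), carry(b4,left), free(right), robot_in(rmC)}

== RESULT ==
["ball_in(b5,rmC)", "carry(b4,left)", "free(right)", "robot_in(rmC)"]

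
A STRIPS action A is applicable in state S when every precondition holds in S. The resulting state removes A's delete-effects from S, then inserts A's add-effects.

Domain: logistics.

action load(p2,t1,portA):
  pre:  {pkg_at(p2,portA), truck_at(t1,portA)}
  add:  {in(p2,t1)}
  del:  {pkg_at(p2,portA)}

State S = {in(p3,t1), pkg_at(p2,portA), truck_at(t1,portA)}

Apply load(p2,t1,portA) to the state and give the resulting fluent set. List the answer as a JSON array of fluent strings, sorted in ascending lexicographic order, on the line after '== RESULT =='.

Progress:
  pre ⊆ S: {pkg_at(p2,portA), truck_at(t1,portA)} ⊆ S  — applicable
  S \ del = {in(p3,t1), truck_at(t1,portA)}
  ∪ add   = {in(p2,t1), in(p3,t1), truck_at(t1,portA)}

== RESULT ==
["in(p2,t1)", "in(p3,t1)", "truck_at(t1,portA)"]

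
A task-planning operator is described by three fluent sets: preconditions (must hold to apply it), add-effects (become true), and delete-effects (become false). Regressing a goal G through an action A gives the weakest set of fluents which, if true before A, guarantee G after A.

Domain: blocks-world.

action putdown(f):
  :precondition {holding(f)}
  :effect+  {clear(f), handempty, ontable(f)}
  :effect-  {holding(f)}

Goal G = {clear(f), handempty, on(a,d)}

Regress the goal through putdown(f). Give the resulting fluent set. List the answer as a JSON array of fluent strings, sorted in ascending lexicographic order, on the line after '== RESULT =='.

Compute (G \ add) ∪ pre:
  G ∩ del = {}  (empty — regression defined)
  G \ add = {clear(f), handempty, on(a,d)} \ {clear(f), handempty, ontable(f)} = {on(a,d)}
  ∪ pre   = {on(a,d)} ∪ {holding(f)}
          = {holding(f), on(a,d)}

== RESULT ==
["holding(f)", "on(a,d)"]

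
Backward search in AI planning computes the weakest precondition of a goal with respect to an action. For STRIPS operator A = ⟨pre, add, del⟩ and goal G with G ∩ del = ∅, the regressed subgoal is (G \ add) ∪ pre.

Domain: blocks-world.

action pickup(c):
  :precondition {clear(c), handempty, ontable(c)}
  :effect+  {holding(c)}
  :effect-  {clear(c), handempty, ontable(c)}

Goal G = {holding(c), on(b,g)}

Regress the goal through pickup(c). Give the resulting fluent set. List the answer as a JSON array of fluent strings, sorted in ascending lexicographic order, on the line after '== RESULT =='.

Regress:
  G ∩ del = {}  (empty — regression defined)
  G \ add = {holding(c), on(b,g)} \ {holding(c)} = {on(b,g)}
  ∪ pre   = {on(b,g)} ∪ {clear(c), handempty, ontable(c)}
          = {clear(c), handempty, on(b,g), ontable(c)}

== RESULT ==
["clear(c)", "handempty", "on(b,g)", "ontable(c)"]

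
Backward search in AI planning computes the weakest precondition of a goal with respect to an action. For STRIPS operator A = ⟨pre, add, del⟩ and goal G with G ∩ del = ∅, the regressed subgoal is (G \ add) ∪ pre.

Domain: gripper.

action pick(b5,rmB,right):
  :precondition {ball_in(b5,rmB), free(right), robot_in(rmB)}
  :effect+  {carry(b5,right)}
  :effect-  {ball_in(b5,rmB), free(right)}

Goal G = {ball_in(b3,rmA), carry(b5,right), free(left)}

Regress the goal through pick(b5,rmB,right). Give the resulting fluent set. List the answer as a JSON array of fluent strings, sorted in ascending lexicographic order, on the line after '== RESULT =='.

Compute (G \ add) ∪ pre:
  G ∩ del = {}  (empty — regression defined)
  G \ add = {ball_in(b3,rmA), carry(b5,right), free(left)} \ {carry(b5,right)} = {ball_in(b3,rmA), free(left)}
  ∪ pre   = {ball_in(b3,rmA), free(left)} ∪ {ball_in(b5,rmB), free(right), robot_in(rmB)}
          = {ball_in(b3,rmA), ball_in(b5,rmB), free(left), free(right), robot_in(rmB)}

== RESULT ==
["ball_in(b3,rmA)", "ball_in(b5,rmB)", "free(left)", "free(right)", "robot_in(rmB)"]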